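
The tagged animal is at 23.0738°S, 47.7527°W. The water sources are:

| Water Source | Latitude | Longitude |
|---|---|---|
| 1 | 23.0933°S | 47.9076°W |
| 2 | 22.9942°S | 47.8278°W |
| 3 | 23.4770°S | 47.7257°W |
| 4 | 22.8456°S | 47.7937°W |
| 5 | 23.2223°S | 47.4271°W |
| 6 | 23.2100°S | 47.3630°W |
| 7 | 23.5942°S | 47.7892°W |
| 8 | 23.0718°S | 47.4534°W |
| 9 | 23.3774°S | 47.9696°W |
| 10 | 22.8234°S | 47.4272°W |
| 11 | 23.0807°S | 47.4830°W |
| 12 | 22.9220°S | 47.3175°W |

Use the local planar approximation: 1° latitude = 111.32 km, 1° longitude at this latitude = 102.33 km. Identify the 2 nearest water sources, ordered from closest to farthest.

2, 1

Distances from 23.0738°S, 47.7527°W:
1: √((-0.0195·111.32)² + (-0.1549·102.33)²) = √(4.712112 + 251.251570) = 15.9989 km
2: √((0.0796·111.32)² + (-0.0751·102.33)²) = √(78.518597 + 59.058964) = 11.7293 km
3: √((-0.4032·111.32)² + (0.0270·102.33)²) = √(2014.593564 + 7.633672) = 44.9692 km
4: √((0.2282·111.32)² + (-0.0410·102.33)²) = √(645.323790 + 17.602472) = 25.7474 km
5: √((-0.1485·111.32)² + (0.3256·102.33)²) = √(273.274622 + 1110.132305) = 37.1942 km
6: √((-0.1362·111.32)² + (0.3897·102.33)²) = √(229.879694 + 1590.254964) = 42.6630 km
7: √((-0.5204·111.32)² + (-0.0365·102.33)²) = √(3355.992419 + 13.950561) = 58.0512 km
8: √((0.0020·111.32)² + (0.2993·102.33)²) = √(0.049569 + 938.035732) = 30.6282 km
9: √((-0.3036·111.32)² + (-0.2169·102.33)²) = √(1142.220446 + 492.634760) = 40.4333 km
10: √((0.2504·111.32)² + (0.3255·102.33)²) = √(776.989311 + 1109.450510) = 43.4332 km
11: √((-0.0069·111.32)² + (0.2697·102.33)²) = √(0.589990 + 761.671738) = 27.6091 km
12: √((0.1518·111.32)² + (0.4352·102.33)²) = √(285.555111 + 1983.278581) = 47.6323 km
Sorted: 2 (11.7293 km) < 1 (15.9989 km) < 4 (25.7474 km) < 11 (27.6091 km) < …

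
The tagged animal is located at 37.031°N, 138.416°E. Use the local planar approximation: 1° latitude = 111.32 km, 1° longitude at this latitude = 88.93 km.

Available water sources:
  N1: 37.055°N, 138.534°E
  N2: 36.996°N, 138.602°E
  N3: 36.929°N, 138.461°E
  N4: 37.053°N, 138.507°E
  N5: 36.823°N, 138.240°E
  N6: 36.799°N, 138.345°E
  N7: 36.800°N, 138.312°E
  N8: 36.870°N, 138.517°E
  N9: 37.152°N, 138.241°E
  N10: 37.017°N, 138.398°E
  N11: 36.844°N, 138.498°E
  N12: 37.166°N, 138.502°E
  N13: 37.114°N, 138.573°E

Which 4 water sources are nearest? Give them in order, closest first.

N10, N4, N1, N3

Distances from 37.031°N, 138.416°E:
N1: √((0.024·111.32)² + (0.118·88.93)²) = √(7.13787 + 110.11858) = 10.829 km
N2: √((-0.035·111.32)² + (0.186·88.93)²) = √(15.18037 + 273.60402) = 16.994 km
N3: √((-0.102·111.32)² + (0.045·88.93)²) = √(128.92785 + 16.01480) = 12.039 km
N4: √((0.022·111.32)² + (0.091·88.93)²) = √(5.99780 + 65.49066) = 8.455 km
N5: √((-0.208·111.32)² + (-0.176·88.93)²) = √(536.13365 + 244.97509) = 27.948 km
N6: √((-0.232·111.32)² + (-0.071·88.93)²) = √(666.99467 + 39.86697) = 26.587 km
N7: √((-0.231·111.32)² + (-0.104·88.93)²) = √(661.25711 + 85.53882) = 27.328 km
N8: √((-0.161·111.32)² + (0.101·88.93)²) = √(321.21672 + 80.67507) = 20.047 km
N9: √((0.121·111.32)² + (-0.175·88.93)²) = √(181.43336 + 242.19919) = 20.582 km
N10: √((-0.014·111.32)² + (-0.018·88.93)²) = √(2.42886 + 2.56237) = 2.234 km
N11: √((-0.187·111.32)² + (0.082·88.93)²) = √(433.34083 + 53.17706) = 22.057 km
N12: √((0.135·111.32)² + (0.086·88.93)²) = √(225.84680 + 58.49160) = 16.862 km
N13: √((0.083·111.32)² + (0.157·88.93)²) = √(85.36947 + 194.93772) = 16.742 km
Sorted: N10 (2.234 km) < N4 (8.455 km) < N1 (10.829 km) < N3 (12.039 km) < N13 (16.742 km) < N12 (16.862 km) < …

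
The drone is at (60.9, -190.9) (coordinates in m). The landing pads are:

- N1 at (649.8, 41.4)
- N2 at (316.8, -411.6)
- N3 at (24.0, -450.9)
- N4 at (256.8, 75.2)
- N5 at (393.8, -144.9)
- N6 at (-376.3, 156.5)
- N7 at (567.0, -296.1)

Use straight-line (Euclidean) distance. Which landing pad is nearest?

N3

Distances from (60.9, -190.9):
N1: √((588.9)² + (232.3)²) = √(346803.210 + 53963.290) = 633.1 m
N2: √((255.9)² + (-220.7)²) = √(65484.810 + 48708.490) = 337.9 m
N3: √((-36.9)² + (-260.0)²) = √(1361.610 + 67600.000) = 262.6 m
N4: √((195.9)² + (266.1)²) = √(38376.810 + 70809.210) = 330.4 m
N5: √((332.9)² + (46.0)²) = √(110822.410 + 2116.000) = 336.1 m
N6: √((-437.2)² + (347.4)²) = √(191143.840 + 120686.760) = 558.4 m
N7: √((506.1)² + (-105.2)²) = √(256137.210 + 11067.040) = 516.9 m
Minimum: N3 at 262.6 m.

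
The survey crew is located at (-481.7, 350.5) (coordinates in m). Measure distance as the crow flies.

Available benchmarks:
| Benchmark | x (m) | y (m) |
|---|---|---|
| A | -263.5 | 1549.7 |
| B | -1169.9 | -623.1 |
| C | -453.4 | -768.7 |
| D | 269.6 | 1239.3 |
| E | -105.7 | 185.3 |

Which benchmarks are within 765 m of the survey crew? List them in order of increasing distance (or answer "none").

E

Distances from (-481.7, 350.5):
A: √((218.2)² + (1199.2)²) = √(47611.240 + 1438080.640) = 1218.9 m
B: √((-688.2)² + (-973.6)²) = √(473619.240 + 947896.960) = 1192.3 m
C: √((28.3)² + (-1119.2)²) = √(800.890 + 1252608.640) = 1119.6 m
D: √((751.3)² + (888.8)²) = √(564451.690 + 789965.440) = 1163.8 m
E: √((376.0)² + (-165.2)²) = √(141376.000 + 27291.040) = 410.7 m
Threshold 765 m: E (410.7 m) is within range.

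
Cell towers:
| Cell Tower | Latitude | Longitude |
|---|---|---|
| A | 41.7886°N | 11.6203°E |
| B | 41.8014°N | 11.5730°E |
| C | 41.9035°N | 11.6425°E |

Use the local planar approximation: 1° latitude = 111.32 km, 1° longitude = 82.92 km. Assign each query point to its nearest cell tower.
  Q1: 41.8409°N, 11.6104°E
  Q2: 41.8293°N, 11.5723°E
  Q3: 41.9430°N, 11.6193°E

Q1 at 41.8409°N, 11.6104°E:
  A: √((-0.0523·111.32)² + (0.0099·82.92)²) = √(33.896103 + 0.673890) = 5.8796 km
  B: √((-0.0395·111.32)² + (-0.0374·82.92)²) = √(19.334840 + 9.617491) = 5.3807 km
  C: √((0.0626·111.32)² + (0.0321·82.92)²) = √(48.561832 + 7.084817) = 7.4597 km
  → nearest: B (5.3807 km)
Q2 at 41.8293°N, 11.5723°E:
  A: √((-0.0407·111.32)² + (0.0480·82.92)²) = √(20.527460 + 15.841674) = 6.0307 km
  B: √((-0.0279·111.32)² + (0.0007·82.92)²) = √(9.646168 + 0.003369) = 3.1064 km
  C: √((0.0742·111.32)² + (0.0702·82.92)²) = √(68.226675 + 33.883855) = 10.1050 km
  → nearest: B (3.1064 km)
Q3 at 41.9430°N, 11.6193°E:
  A: √((-0.1544·111.32)² + (0.0010·82.92)²) = √(295.420744 + 0.006876) = 17.1880 km
  B: √((-0.1416·111.32)² + (-0.0463·82.92)²) = √(248.469395 + 14.739426) = 16.2237 km
  C: √((-0.0395·111.32)² + (0.0232·82.92)²) = √(19.334840 + 3.700791) = 4.7995 km
  → nearest: C (4.7995 km)

Q1→B; Q2→B; Q3→C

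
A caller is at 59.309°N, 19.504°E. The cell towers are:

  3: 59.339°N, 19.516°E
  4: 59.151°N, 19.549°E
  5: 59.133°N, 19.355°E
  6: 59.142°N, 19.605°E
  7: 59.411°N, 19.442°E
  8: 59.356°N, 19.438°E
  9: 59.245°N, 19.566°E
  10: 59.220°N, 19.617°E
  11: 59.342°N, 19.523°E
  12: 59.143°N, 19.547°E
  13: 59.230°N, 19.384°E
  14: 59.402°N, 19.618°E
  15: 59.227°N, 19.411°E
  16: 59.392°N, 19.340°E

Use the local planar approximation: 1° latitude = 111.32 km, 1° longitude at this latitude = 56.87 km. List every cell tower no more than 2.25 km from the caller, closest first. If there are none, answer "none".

none

Distances from 59.309°N, 19.504°E:
3: 3.409 km
4: 17.774 km
5: 21.346 km
6: 19.458 km
7: 11.889 km
8: 6.439 km
9: 7.949 km
10: 11.809 km
11: 3.829 km
12: 18.640 km
13: 11.132 km
14: 12.215 km
15: 10.550 km
16: 13.128 km
Threshold 2.25 km: none within range.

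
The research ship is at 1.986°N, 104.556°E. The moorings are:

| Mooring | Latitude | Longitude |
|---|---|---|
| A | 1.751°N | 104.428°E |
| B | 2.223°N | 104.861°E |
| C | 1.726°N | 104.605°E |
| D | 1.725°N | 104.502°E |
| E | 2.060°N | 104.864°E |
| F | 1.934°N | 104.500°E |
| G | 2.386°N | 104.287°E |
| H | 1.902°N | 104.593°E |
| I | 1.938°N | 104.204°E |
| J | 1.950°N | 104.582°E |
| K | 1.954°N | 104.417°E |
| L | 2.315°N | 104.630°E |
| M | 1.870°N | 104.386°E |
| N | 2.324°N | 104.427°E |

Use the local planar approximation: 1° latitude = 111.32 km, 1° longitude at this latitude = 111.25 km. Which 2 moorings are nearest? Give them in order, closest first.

Distances from 1.986°N, 104.556°E:
A: 29.785 km
B: 42.981 km
C: 29.452 km
D: 29.669 km
E: 35.241 km
F: 8.504 km
G: 53.650 km
H: 10.217 km
I: 39.523 km
J: 4.942 km
K: 15.869 km
L: 37.538 km
M: 22.900 km
N: 40.270 km
Sorted: J (4.942 km) < F (8.504 km) < H (10.217 km) < K (15.869 km) < …

J, F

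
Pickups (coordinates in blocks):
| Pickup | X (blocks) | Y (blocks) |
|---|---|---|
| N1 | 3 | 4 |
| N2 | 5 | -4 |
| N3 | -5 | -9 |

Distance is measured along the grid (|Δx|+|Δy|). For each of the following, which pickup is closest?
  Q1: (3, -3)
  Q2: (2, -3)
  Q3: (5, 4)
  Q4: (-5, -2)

Q1→N2; Q2→N2; Q3→N1; Q4→N3

Q1 at (3, -3):
  N1: 7 blocks
  N2: 3 blocks
  N3: 14 blocks
  → nearest: N2 (3 blocks)
Q2 at (2, -3):
  N1: 8 blocks
  N2: 4 blocks
  N3: 13 blocks
  → nearest: N2 (4 blocks)
Q3 at (5, 4):
  N1: 2 blocks
  N2: 8 blocks
  N3: 23 blocks
  → nearest: N1 (2 blocks)
Q4 at (-5, -2):
  N1: 14 blocks
  N2: 12 blocks
  N3: 7 blocks
  → nearest: N3 (7 blocks)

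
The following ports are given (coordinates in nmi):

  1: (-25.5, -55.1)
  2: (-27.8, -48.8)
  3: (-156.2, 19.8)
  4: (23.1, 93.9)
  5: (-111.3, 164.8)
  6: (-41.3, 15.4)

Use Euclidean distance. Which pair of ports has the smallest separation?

Pairwise distances:
1–2: √((-2.3)² + (6.3)²) = √(5.290 + 39.690) = 6.7 nmi
1–3: √((-130.7)² + (74.9)²) = √(17082.490 + 5610.010) = 150.6 nmi
1–4: √((48.6)² + (149.0)²) = √(2361.960 + 22201.000) = 156.7 nmi
1–5: √((-85.8)² + (219.9)²) = √(7361.640 + 48356.010) = 236.0 nmi
1–6: √((-15.8)² + (70.5)²) = √(249.640 + 4970.250) = 72.2 nmi
2–3: √((-128.4)² + (68.6)²) = √(16486.560 + 4705.960) = 145.6 nmi
2–4: √((50.9)² + (142.7)²) = √(2590.810 + 20363.290) = 151.5 nmi
2–5: √((-83.5)² + (213.6)²) = √(6972.250 + 45624.960) = 229.3 nmi
2–6: √((-13.5)² + (64.2)²) = √(182.250 + 4121.640) = 65.6 nmi
3–4: √((179.3)² + (74.1)²) = √(32148.490 + 5490.810) = 194.0 nmi
3–5: √((44.9)² + (145.0)²) = √(2016.010 + 21025.000) = 151.8 nmi
3–6: √((114.9)² + (-4.4)²) = √(13202.010 + 19.360) = 115.0 nmi
4–5: √((-134.4)² + (70.9)²) = √(18063.360 + 5026.810) = 152.0 nmi
4–6: √((-64.4)² + (-78.5)²) = √(4147.360 + 6162.250) = 101.5 nmi
5–6: √((70.0)² + (-149.4)²) = √(4900.000 + 22320.360) = 165.0 nmi
Closest pair: 1–2 at 6.7 nmi.

1 and 2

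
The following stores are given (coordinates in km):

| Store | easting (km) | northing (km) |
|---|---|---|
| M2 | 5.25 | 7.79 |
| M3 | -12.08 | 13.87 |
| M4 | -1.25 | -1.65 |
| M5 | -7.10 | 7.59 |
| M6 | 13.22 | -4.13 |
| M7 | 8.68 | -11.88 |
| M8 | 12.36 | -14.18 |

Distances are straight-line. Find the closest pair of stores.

M7 and M8

Pairwise distances:
M7–M8: √((3.68)² + (-2.30)²) = √(13.5424 + 5.2900) = 4.34 km
M3–M5: √((4.98)² + (-6.28)²) = √(24.8004 + 39.4384) = 8.01 km
M6–M7: √((-4.54)² + (-7.75)²) = √(20.6116 + 60.0625) = 8.98 km
M6–M8: √((-0.86)² + (-10.05)²) = √(0.7396 + 101.0025) = 10.09 km
M4–M5: √((-5.85)² + (9.24)²) = √(34.2225 + 85.3776) = 10.94 km
M2–M4: √((-6.50)² + (-9.44)²) = √(42.2500 + 89.1136) = 11.46 km
M2–M5: √((-12.35)² + (-0.20)²) = √(152.5225 + 0.0400) = 12.35 km
M4–M7: √((9.93)² + (-10.23)²) = √(98.6049 + 104.6529) = 14.26 km
M2–M6: √((7.97)² + (-11.92)²) = √(63.5209 + 142.0864) = 14.34 km
M4–M6: √((14.47)² + (-2.48)²) = √(209.3809 + 6.1504) = 14.68 km
M2–M3: √((-17.33)² + (6.08)²) = √(300.3289 + 36.9664) = 18.37 km
M4–M8: √((13.61)² + (-12.53)²) = √(185.2321 + 157.0009) = 18.50 km
M3–M4: √((10.83)² + (-15.52)²) = √(117.2889 + 240.8704) = 18.93 km
M2–M7: √((3.43)² + (-19.67)²) = √(11.7649 + 386.9089) = 19.97 km
M2–M8: √((7.11)² + (-21.97)²) = √(50.5521 + 482.6809) = 23.09 km
M5–M6: √((20.32)² + (-11.72)²) = √(412.9024 + 137.3584) = 23.46 km
M5–M7: √((15.78)² + (-19.47)²) = √(249.0084 + 379.0809) = 25.06 km
M5–M8: √((19.46)² + (-21.77)²) = √(378.6916 + 473.9329) = 29.20 km
M3–M6: √((25.30)² + (-18.00)²) = √(640.0900 + 324.0000) = 31.05 km
M3–M7: √((20.76)² + (-25.75)²) = √(430.9776 + 663.0625) = 33.08 km
M3–M8: √((24.44)² + (-28.05)²) = √(597.3136 + 786.8025) = 37.20 km
Closest pair: M7–M8 at 4.34 km.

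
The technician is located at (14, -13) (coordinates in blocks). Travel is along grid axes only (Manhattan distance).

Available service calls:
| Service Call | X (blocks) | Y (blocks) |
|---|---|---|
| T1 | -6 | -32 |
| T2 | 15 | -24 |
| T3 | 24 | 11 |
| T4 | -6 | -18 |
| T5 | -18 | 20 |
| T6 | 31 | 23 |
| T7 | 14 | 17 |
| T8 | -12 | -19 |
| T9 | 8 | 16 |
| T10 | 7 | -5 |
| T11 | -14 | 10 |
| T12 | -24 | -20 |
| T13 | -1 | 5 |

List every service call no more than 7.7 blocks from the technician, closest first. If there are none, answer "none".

none

Distances from (14, -13):
T1: |-20| + |-19| = 20 + 19 = 39 blocks
T2: |1| + |-11| = 1 + 11 = 12 blocks
T3: |10| + |24| = 10 + 24 = 34 blocks
T4: |-20| + |-5| = 20 + 5 = 25 blocks
T5: |-32| + |33| = 32 + 33 = 65 blocks
T6: |17| + |36| = 17 + 36 = 53 blocks
T7: |0| + |30| = 0 + 30 = 30 blocks
T8: |-26| + |-6| = 26 + 6 = 32 blocks
T9: |-6| + |29| = 6 + 29 = 35 blocks
T10: |-7| + |8| = 7 + 8 = 15 blocks
T11: |-28| + |23| = 28 + 23 = 51 blocks
T12: |-38| + |-7| = 38 + 7 = 45 blocks
T13: |-15| + |18| = 15 + 18 = 33 blocks
Threshold 7.7 blocks: none within range.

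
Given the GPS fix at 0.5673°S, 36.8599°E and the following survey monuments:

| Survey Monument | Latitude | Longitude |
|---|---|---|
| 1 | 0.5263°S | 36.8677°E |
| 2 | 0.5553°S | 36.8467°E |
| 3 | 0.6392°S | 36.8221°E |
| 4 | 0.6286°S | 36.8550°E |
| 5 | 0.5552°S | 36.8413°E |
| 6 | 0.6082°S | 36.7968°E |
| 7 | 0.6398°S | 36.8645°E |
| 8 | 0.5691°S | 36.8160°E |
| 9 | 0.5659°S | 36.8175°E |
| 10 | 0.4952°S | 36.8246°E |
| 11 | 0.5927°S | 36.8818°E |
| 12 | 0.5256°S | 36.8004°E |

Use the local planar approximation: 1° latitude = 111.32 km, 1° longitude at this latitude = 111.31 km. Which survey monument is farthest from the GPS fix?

Distances from 0.5673°S, 36.8599°E:
1: √((0.0410·111.32)² + (0.0078·111.31)²) = √(20.831191 + 0.753802) = 4.6460 km
2: √((0.0120·111.32)² + (-0.0132·111.31)²) = √(1.784469 + 2.158819) = 1.9858 km
3: √((-0.0719·111.32)² + (-0.0378·111.31)²) = √(64.062543 + 17.703208) = 9.0424 km
4: √((-0.0613·111.32)² + (-0.0049·111.31)²) = √(46.565830 + 0.297482) = 6.8457 km
5: √((0.0121·111.32)² + (-0.0186·111.31)²) = √(1.814334 + 4.286415) = 2.4700 km
6: √((-0.0409·111.32)² + (-0.0631·111.31)²) = √(20.729700 + 49.331814) = 8.3703 km
7: √((-0.0725·111.32)² + (0.0046·111.31)²) = √(65.136198 + 0.262171) = 8.0869 km
8: √((-0.0018·111.32)² + (-0.0439·111.31)²) = √(0.040151 + 23.877970) = 4.8906 km
9: √((0.0014·111.32)² + (-0.0424·111.31)²) = √(0.024289 + 22.274096) = 4.7221 km
10: √((0.0721·111.32)² + (-0.0353·111.31)²) = √(64.419437 + 15.438951) = 8.9364 km
11: √((-0.0254·111.32)² + (0.0219·111.31)²) = √(7.994915 + 5.942328) = 3.7333 km
12: √((0.0417·111.32)² + (-0.0595·111.31)²) = √(21.548572 + 43.863400) = 8.0878 km
Maximum: 3 at 9.0424 km.

3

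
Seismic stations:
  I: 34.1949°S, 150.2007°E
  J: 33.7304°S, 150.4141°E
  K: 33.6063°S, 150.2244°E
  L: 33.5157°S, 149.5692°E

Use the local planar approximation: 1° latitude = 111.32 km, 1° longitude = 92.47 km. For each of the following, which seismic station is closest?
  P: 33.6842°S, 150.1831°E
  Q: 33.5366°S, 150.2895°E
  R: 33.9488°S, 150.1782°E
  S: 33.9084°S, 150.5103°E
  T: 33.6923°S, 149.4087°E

P at 33.6842°S, 150.1831°E:
  I: 56.8744 km
  J: 21.9710 km
  K: 9.4755 km
  L: 59.7860 km
  → nearest: K (9.4755 km)
Q at 33.5366°S, 150.2895°E:
  I: 73.7406 km
  J: 24.4577 km
  K: 9.8204 km
  L: 66.6468 km
  → nearest: K (9.8204 km)
R at 33.9488°S, 150.1782°E:
  I: 27.4747 km
  J: 32.6638 km
  K: 38.3657 km
  L: 74.1334 km
  → nearest: I (27.4747 km)
S at 33.9084°S, 150.5103°E:
  I: 42.8576 km
  J: 21.7201 km
  K: 42.7772 km
  L: 97.3865 km
  → nearest: J (21.7201 km)
T at 33.6923°S, 149.4087°E:
  I: 92.1623 km
  J: 93.0660 km
  K: 76.0329 km
  L: 24.6323 km
  → nearest: L (24.6323 km)

P→K; Q→K; R→I; S→J; T→L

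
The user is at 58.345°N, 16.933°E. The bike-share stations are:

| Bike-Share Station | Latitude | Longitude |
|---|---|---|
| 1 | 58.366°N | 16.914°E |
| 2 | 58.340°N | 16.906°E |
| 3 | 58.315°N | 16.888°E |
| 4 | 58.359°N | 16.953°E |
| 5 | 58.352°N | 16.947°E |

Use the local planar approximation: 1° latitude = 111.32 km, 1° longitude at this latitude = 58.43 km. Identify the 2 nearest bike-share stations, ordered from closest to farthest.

5, 2

Distances from 58.345°N, 16.933°E:
1: 2.588 km
2: 1.673 km
3: 4.250 km
4: 1.948 km
5: 1.130 km
Sorted: 5 (1.130 km) < 2 (1.673 km) < 4 (1.948 km) < 1 (2.588 km) < …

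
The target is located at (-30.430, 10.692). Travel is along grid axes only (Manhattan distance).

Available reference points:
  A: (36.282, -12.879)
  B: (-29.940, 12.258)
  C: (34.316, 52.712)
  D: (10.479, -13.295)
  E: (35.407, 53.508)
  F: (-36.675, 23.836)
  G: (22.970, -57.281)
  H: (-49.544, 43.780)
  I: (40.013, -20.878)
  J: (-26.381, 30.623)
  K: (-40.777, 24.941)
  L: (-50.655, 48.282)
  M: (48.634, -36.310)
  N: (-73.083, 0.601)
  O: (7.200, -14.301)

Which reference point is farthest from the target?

M

Distances from (-30.430, 10.692):
A: |66.712| + |-23.571| = 66.712 + 23.571 = 90.283
B: |0.490| + |1.566| = 0.490 + 1.566 = 2.056
C: |64.746| + |42.020| = 64.746 + 42.020 = 106.766
D: |40.909| + |-23.987| = 40.909 + 23.987 = 64.896
E: |65.837| + |42.816| = 65.837 + 42.816 = 108.653
F: |-6.245| + |13.144| = 6.245 + 13.144 = 19.389
G: |53.400| + |-67.973| = 53.400 + 67.973 = 121.373
H: |-19.114| + |33.088| = 19.114 + 33.088 = 52.202
I: |70.443| + |-31.570| = 70.443 + 31.570 = 102.013
J: |4.049| + |19.931| = 4.049 + 19.931 = 23.980
K: |-10.347| + |14.249| = 10.347 + 14.249 = 24.596
L: |-20.225| + |37.590| = 20.225 + 37.590 = 57.815
M: |79.064| + |-47.002| = 79.064 + 47.002 = 126.066
N: |-42.653| + |-10.091| = 42.653 + 10.091 = 52.744
O: |37.630| + |-24.993| = 37.630 + 24.993 = 62.623
Maximum: M at 126.066.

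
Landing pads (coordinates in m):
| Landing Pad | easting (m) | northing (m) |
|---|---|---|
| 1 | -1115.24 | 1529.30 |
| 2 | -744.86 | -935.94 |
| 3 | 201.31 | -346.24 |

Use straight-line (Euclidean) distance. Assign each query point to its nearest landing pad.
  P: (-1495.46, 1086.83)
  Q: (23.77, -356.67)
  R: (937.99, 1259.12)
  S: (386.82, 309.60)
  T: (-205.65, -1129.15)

P→1; Q→3; R→3; S→3; T→2

P at (-1495.46, 1086.83):
  1: √((380.22)² + (442.47)²) = √(144567.2484 + 195779.7009) = 583.39 m
  2: √((750.60)² + (-2022.77)²) = √(563400.3600 + 4091598.4729) = 2157.54 m
  3: √((1696.77)² + (-1433.07)²) = √(2879028.4329 + 2053689.6249) = 2220.97 m
  → nearest: 1 (583.39 m)
Q at (23.77, -356.67):
  1: √((-1139.01)² + (1885.97)²) = √(1297343.7801 + 3556882.8409) = 2203.23 m
  2: √((-768.63)² + (-579.27)²) = √(590792.0769 + 335553.7329) = 962.47 m
  3: √((177.54)² + (10.43)²) = √(31520.4516 + 108.7849) = 177.85 m
  → nearest: 3 (177.85 m)
R at (937.99, 1259.12):
  1: √((-2053.23)² + (270.18)²) = √(4215753.4329 + 72997.2324) = 2070.93 m
  2: √((-1682.85)² + (-2195.06)²) = √(2831984.1225 + 4818288.4036) = 2765.91 m
  3: √((-736.68)² + (-1605.36)²) = √(542697.4224 + 2577180.7296) = 1766.32 m
  → nearest: 3 (1766.32 m)
S at (386.82, 309.60):
  1: √((-1502.06)² + (1219.70)²) = √(2256184.2436 + 1487668.0900) = 1934.90 m
  2: √((-1131.68)² + (-1245.54)²) = √(1280699.6224 + 1551369.8916) = 1682.88 m
  3: √((-185.51)² + (-655.84)²) = √(34413.9601 + 430126.1056) = 681.57 m
  → nearest: 3 (681.57 m)
T at (-205.65, -1129.15):
  1: √((-909.59)² + (2658.45)²) = √(827353.9681 + 7067356.4025) = 2809.75 m
  2: √((-539.21)² + (193.21)²) = √(290747.4241 + 37330.1041) = 572.78 m
  3: √((406.96)² + (782.91)²) = √(165616.4416 + 612948.0681) = 882.36 m
  → nearest: 2 (572.78 m)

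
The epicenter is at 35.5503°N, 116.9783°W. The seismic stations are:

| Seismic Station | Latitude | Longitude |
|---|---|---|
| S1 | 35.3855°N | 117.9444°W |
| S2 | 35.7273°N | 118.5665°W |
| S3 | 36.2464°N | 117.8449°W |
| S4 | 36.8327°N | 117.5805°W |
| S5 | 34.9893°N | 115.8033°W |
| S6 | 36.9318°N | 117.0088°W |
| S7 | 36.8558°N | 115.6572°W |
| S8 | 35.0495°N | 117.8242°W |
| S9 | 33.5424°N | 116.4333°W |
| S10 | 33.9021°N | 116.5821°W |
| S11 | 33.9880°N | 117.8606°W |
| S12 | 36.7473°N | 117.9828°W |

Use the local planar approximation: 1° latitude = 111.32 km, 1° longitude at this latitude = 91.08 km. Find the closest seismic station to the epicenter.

S1

Distances from 35.5503°N, 116.9783°W:
S1: √((-0.1648·111.32)² + (-0.9661·91.08)²) = √(336.558691 + 7742.660346) = 89.8845 km
S2: √((0.1770·111.32)² + (-1.5882·91.08)²) = √(388.233429 + 20924.564471) = 145.9890 km
S3: √((0.6961·111.32)² + (-0.8666·91.08)²) = √(6004.677163 + 6229.933534) = 110.6102 km
S4: √((1.2824·111.32)² + (-0.6022·91.08)²) = √(20379.494810 + 3008.344350) = 152.9308 km
S5: √((-0.5610·111.32)² + (1.1750·91.08)²) = √(3900.067448 + 11453.066361) = 123.9078 km
S6: √((1.3815·111.32)² + (-0.0305·91.08)²) = √(23650.927338 + 7.716951) = 153.8137 km
S7: √((1.3055·111.32)² + (1.3211·91.08)²) = √(21120.303155 + 14478.295258) = 188.6759 km
S8: √((-0.5008·111.32)² + (-0.8459·91.08)²) = √(3107.957245 + 5935.866075) = 95.0990 km
S9: √((-2.0079·111.32)² + (0.5450·91.08)²) = √(49960.934693 + 2463.990610) = 228.9649 km
S10: √((-1.6482·111.32)² + (0.3962·91.08)²) = √(33664.038509 + 1302.191890) = 186.9926 km
S11: √((-1.5623·111.32)² + (-0.8823·91.08)²) = √(30246.509313 + 6457.710956) = 191.5835 km
S12: √((1.1970·111.32)² + (-1.0045·91.08)²) = √(17755.573160 + 8370.394483) = 161.6353 km
Minimum: S1 at 89.8845 km.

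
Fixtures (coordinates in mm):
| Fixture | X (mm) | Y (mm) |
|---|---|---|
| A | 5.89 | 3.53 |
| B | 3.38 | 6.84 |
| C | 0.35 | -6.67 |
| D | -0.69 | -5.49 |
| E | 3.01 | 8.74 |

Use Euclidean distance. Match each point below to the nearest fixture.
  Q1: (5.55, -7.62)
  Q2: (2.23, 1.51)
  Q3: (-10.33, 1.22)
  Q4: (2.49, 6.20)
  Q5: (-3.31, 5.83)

Q1→C; Q2→A; Q3→D; Q4→B; Q5→B

Q1 at (5.55, -7.62):
  A: √((0.34)² + (11.15)²) = √(0.1156 + 124.3225) = 11.16 mm
  B: √((-2.17)² + (14.46)²) = √(4.7089 + 209.0916) = 14.62 mm
  C: √((-5.20)² + (0.95)²) = √(27.0400 + 0.9025) = 5.29 mm
  D: √((-6.24)² + (2.13)²) = √(38.9376 + 4.5369) = 6.59 mm
  E: √((-2.54)² + (16.36)²) = √(6.4516 + 267.6496) = 16.56 mm
  → nearest: C (5.29 mm)
Q2 at (2.23, 1.51):
  A: √((3.66)² + (2.02)²) = √(13.3956 + 4.0804) = 4.18 mm
  B: √((1.15)² + (5.33)²) = √(1.3225 + 28.4089) = 5.45 mm
  C: √((-1.88)² + (-8.18)²) = √(3.5344 + 66.9124) = 8.39 mm
  D: √((-2.92)² + (-7.00)²) = √(8.5264 + 49.0000) = 7.58 mm
  E: √((0.78)² + (7.23)²) = √(0.6084 + 52.2729) = 7.27 mm
  → nearest: A (4.18 mm)
Q3 at (-10.33, 1.22):
  A: √((16.22)² + (2.31)²) = √(263.0884 + 5.3361) = 16.38 mm
  B: √((13.71)² + (5.62)²) = √(187.9641 + 31.5844) = 14.82 mm
  C: √((10.68)² + (-7.89)²) = √(114.0624 + 62.2521) = 13.28 mm
  D: √((9.64)² + (-6.71)²) = √(92.9296 + 45.0241) = 11.75 mm
  E: √((13.34)² + (7.52)²) = √(177.9556 + 56.5504) = 15.31 mm
  → nearest: D (11.75 mm)
Q4 at (2.49, 6.20):
  A: √((3.40)² + (-2.67)²) = √(11.5600 + 7.1289) = 4.32 mm
  B: √((0.89)² + (0.64)²) = √(0.7921 + 0.4096) = 1.10 mm
  C: √((-2.14)² + (-12.87)²) = √(4.5796 + 165.6369) = 13.05 mm
  D: √((-3.18)² + (-11.69)²) = √(10.1124 + 136.6561) = 12.11 mm
  E: √((0.52)² + (2.54)²) = √(0.2704 + 6.4516) = 2.59 mm
  → nearest: B (1.10 mm)
Q5 at (-3.31, 5.83):
  A: √((9.20)² + (-2.30)²) = √(84.6400 + 5.2900) = 9.48 mm
  B: √((6.69)² + (1.01)²) = √(44.7561 + 1.0201) = 6.77 mm
  C: √((3.66)² + (-12.50)²) = √(13.3956 + 156.2500) = 13.02 mm
  D: √((2.62)² + (-11.32)²) = √(6.8644 + 128.1424) = 11.62 mm
  E: √((6.32)² + (2.91)²) = √(39.9424 + 8.4681) = 6.96 mm
  → nearest: B (6.77 mm)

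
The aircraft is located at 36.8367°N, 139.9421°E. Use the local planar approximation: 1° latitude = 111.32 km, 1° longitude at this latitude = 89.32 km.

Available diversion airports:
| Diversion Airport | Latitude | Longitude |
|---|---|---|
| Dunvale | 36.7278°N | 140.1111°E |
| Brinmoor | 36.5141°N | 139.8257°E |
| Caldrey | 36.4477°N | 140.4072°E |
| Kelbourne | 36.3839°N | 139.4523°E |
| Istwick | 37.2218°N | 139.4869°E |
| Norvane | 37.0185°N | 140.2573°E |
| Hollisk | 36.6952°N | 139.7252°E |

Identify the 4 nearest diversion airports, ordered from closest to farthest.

Dunvale, Hollisk, Norvane, Brinmoor

Distances from 36.8367°N, 139.9421°E:
Dunvale: √((-0.1089·111.32)² + (0.1690·89.32)²) = √(146.961019 + 227.861440) = 19.3603 km
Brinmoor: √((-0.3226·111.32)² + (-0.1164·89.32)²) = √(1289.659678 + 108.094448) = 37.3866 km
Caldrey: √((-0.3890·111.32)² + (0.4651·89.32)²) = √(1875.191380 + 1725.798582) = 60.0082 km
Kelbourne: √((-0.4528·111.32)² + (-0.4898·89.32)²) = √(2540.734189 + 1913.969401) = 66.7436 km
Istwick: √((0.3851·111.32)² + (-0.4552·89.32)²) = √(1837.779626 + 1653.110695) = 59.0838 km
Norvane: √((0.1818·111.32)² + (0.3152·89.32)²) = √(409.575673 + 792.628797) = 34.6728 km
Hollisk: √((-0.1415·111.32)² + (-0.2169·89.32)²) = √(248.118573 + 375.332812) = 24.9690 km
Sorted: Dunvale (19.3603 km) < Hollisk (24.9690 km) < Norvane (34.6728 km) < Brinmoor (37.3866 km) < Istwick (59.0838 km) < Caldrey (60.0082 km) < …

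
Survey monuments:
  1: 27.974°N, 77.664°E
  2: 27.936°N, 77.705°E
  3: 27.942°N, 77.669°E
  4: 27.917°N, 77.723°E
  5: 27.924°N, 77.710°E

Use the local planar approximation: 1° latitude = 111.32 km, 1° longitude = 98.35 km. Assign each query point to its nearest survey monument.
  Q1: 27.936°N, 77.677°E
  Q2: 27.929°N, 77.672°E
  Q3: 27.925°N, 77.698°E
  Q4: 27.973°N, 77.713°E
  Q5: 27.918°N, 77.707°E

Q1 at 27.936°N, 77.677°E:
  1: 4.419 km
  2: 2.754 km
  3: 1.032 km
  4: 4.994 km
  5: 3.510 km
  → nearest: 3 (1.032 km)
Q2 at 27.929°N, 77.672°E:
  1: 5.071 km
  2: 3.338 km
  3: 1.477 km
  4: 5.191 km
  5: 3.779 km
  → nearest: 3 (1.477 km)
Q3 at 27.925°N, 77.698°E:
  1: 6.398 km
  2: 1.405 km
  3: 3.423 km
  4: 2.615 km
  5: 1.185 km
  → nearest: 5 (1.185 km)
Q4 at 27.973°N, 77.713°E:
  1: 4.820 km
  2: 4.193 km
  3: 5.535 km
  4: 6.311 km
  5: 5.463 km
  → nearest: 2 (4.193 km)
Q5 at 27.918°N, 77.707°E:
  1: 7.533 km
  2: 2.013 km
  3: 4.594 km
  4: 1.578 km
  5: 0.730 km
  → nearest: 5 (0.730 km)

Q1→3; Q2→3; Q3→5; Q4→2; Q5→5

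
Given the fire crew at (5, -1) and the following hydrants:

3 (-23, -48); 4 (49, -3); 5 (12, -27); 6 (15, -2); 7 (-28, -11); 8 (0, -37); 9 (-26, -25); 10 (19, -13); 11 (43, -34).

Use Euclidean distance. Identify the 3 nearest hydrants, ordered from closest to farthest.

6, 10, 5

Distances from (5, -1):
3: √((-28)² + (-47)²) = √(784.000 + 2209.000) = 54.7
4: √((44)² + (-2)²) = √(1936.000 + 4.000) = 44.0
5: √((7)² + (-26)²) = √(49.000 + 676.000) = 26.9
6: √((10)² + (-1)²) = √(100.000 + 1.000) = 10.0
7: √((-33)² + (-10)²) = √(1089.000 + 100.000) = 34.5
8: √((-5)² + (-36)²) = √(25.000 + 1296.000) = 36.3
9: √((-31)² + (-24)²) = √(961.000 + 576.000) = 39.2
10: √((14)² + (-12)²) = √(196.000 + 144.000) = 18.4
11: √((38)² + (-33)²) = √(1444.000 + 1089.000) = 50.3
Sorted: 6 (10.0) < 10 (18.4) < 5 (26.9) < 7 (34.5) < 8 (36.3) < …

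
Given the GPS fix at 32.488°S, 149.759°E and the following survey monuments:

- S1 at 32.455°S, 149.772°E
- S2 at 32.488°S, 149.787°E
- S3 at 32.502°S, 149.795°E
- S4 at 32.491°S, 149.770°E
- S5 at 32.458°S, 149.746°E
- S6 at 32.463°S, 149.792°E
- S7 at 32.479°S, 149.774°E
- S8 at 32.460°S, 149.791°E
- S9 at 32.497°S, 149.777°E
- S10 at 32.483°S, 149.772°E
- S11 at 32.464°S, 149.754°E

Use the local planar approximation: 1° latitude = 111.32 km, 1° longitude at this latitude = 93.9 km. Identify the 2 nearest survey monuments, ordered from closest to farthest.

S4, S10

Distances from 32.488°S, 149.759°E:
S1: √((0.033·111.32)² + (0.013·93.9)²) = √(13.49504 + 1.49011) = 3.871 km
S2: √((0.000·111.32)² + (0.028·93.9)²) = √(0.00000 + 6.91269) = 2.629 km
S3: √((-0.014·111.32)² + (0.036·93.9)²) = √(2.42886 + 11.42710) = 3.722 km
S4: √((-0.003·111.32)² + (0.011·93.9)²) = √(0.11153 + 1.06688) = 1.086 km
S5: √((0.030·111.32)² + (-0.013·93.9)²) = √(11.15293 + 1.49011) = 3.556 km
S6: √((0.025·111.32)² + (0.033·93.9)²) = √(7.74509 + 9.60194) = 4.165 km
S7: √((0.009·111.32)² + (0.015·93.9)²) = √(1.00376 + 1.98387) = 1.728 km
S8: √((0.028·111.32)² + (0.032·93.9)²) = √(9.71544 + 9.02882) = 4.329 km
S9: √((-0.009·111.32)² + (0.018·93.9)²) = √(1.00376 + 2.85678) = 1.965 km
S10: √((0.005·111.32)² + (0.013·93.9)²) = √(0.30980 + 1.49011) = 1.342 km
S11: √((0.024·111.32)² + (-0.005·93.9)²) = √(7.13787 + 0.22043) = 2.713 km
Sorted: S4 (1.086 km) < S10 (1.342 km) < S7 (1.728 km) < S9 (1.965 km) < …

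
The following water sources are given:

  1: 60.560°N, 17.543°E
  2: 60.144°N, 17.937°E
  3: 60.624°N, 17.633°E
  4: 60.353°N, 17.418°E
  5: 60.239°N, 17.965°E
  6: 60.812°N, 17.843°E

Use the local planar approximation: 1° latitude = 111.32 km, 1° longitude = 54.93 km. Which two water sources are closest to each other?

1 and 3

Pairwise distances:
1–2: √((-0.416·111.32)² + (0.394·54.93)²) = √(2144.53460 + 468.39434) = 51.117 km
1–3: √((0.064·111.32)² + (0.090·54.93)²) = √(50.75822 + 24.44017) = 8.672 km
1–4: √((-0.207·111.32)² + (-0.125·54.93)²) = √(530.99091 + 47.14539) = 24.044 km
1–5: √((-0.321·111.32)² + (0.422·54.93)²) = √(1276.89875 + 537.33373) = 42.594 km
1–6: √((0.252·111.32)² + (0.300·54.93)²) = √(786.95061 + 271.55744) = 32.535 km
2–3: √((0.480·111.32)² + (-0.304·54.93)²) = √(2855.14961 + 278.84725) = 55.982 km
2–4: √((0.209·111.32)² + (-0.519·54.93)²) = √(541.30117 + 812.74427) = 36.797 km
2–5: √((0.095·111.32)² + (0.028·54.93)²) = √(111.83909 + 2.36557) = 10.687 km
2–6: √((0.668·111.32)² + (-0.094·54.93)²) = √(5529.67135 + 26.66091) = 74.541 km
3–4: √((-0.271·111.32)² + (-0.215·54.93)²) = √(910.09133 + 139.47492) = 32.397 km
3–5: √((-0.385·111.32)² + (0.332·54.93)²) = √(1836.82531 + 332.57942) = 46.577 km
3–6: √((0.188·111.32)² + (0.210·54.93)²) = √(437.98788 + 133.06315) = 23.897 km
4–5: √((-0.114·111.32)² + (0.547·54.93)²) = √(161.04828 + 902.80478) = 32.617 km
4–6: √((0.459·111.32)² + (0.425·54.93)²) = √(2610.78895 + 545.00070) = 56.176 km
5–6: √((0.573·111.32)² + (-0.122·54.93)²) = √(4068.69972 + 44.90957) = 64.137 km
Closest pair: 1–3 at 8.672 km.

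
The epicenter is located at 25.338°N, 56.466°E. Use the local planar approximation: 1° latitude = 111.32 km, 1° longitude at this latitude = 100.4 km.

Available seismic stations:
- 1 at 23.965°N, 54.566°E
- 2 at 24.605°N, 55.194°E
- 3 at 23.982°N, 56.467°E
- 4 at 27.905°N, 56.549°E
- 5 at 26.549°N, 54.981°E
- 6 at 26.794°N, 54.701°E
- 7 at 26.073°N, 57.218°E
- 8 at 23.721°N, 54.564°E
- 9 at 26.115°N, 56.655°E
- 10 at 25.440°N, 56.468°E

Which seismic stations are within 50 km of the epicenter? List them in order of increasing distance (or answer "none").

Distances from 25.338°N, 56.466°E:
1: √((-1.373·111.32)² + (-1.900·100.4)²) = √(23360.78701 + 36389.37760) = 244.438 km
2: √((-0.733·111.32)² + (-1.272·100.4)²) = √(6658.16180 + 16309.53760) = 151.551 km
3: √((-1.356·111.32)² + (0.001·100.4)²) = √(22785.87835 + 0.01008) = 150.950 km
4: √((2.567·111.32)² + (0.083·100.4)²) = √(81657.88603 + 69.44222) = 285.880 km
5: √((1.211·111.32)² + (-1.485·100.4)²) = √(18173.33706 + 22229.02084) = 201.003 km
6: √((1.456·111.32)² + (-1.765·100.4)²) = √(26270.54879 + 31401.96644) = 240.151 km
7: √((0.735·111.32)² + (0.752·100.4)²) = √(6694.54513 + 5700.37080) = 111.332 km
8: √((-1.617·111.32)² + (-1.902·100.4)²) = √(32401.59842 + 36466.02714) = 262.426 km
9: √((0.777·111.32)² + (0.189·100.4)²) = √(7481.49574 + 360.07340) = 88.553 km
10: √((0.102·111.32)² + (0.002·100.4)²) = √(128.92785 + 0.04032) = 11.356 km
Threshold 50 km: 10 (11.356 km) is within range.

10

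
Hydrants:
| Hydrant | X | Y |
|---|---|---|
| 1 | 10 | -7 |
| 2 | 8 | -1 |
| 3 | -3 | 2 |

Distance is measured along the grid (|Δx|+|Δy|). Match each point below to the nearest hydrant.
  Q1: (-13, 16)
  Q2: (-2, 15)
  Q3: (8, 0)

Q1→3; Q2→3; Q3→2

Q1 at (-13, 16):
  1: 46
  2: 38
  3: 24
  → nearest: 3 (24)
Q2 at (-2, 15):
  1: 34
  2: 26
  3: 14
  → nearest: 3 (14)
Q3 at (8, 0):
  1: 9
  2: 1
  3: 13
  → nearest: 2 (1)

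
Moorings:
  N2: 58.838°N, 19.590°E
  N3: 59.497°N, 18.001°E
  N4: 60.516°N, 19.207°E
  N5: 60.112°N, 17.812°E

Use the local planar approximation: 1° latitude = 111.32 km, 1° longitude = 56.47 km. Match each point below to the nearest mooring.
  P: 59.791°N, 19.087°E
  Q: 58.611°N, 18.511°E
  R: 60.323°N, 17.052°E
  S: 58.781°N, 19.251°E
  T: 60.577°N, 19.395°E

P→N3; Q→N2; R→N5; S→N2; T→N4

P at 59.791°N, 19.087°E:
  N2: √((-0.953·111.32)² + (0.503·56.47)²) = √(11254.65526 + 806.81051) = 109.825 km
  N3: √((-0.294·111.32)² + (-1.086·56.47)²) = √(1071.12722 + 3760.92979) = 69.513 km
  N4: √((0.725·111.32)² + (0.120·56.47)²) = √(6513.61985 + 45.91960) = 80.991 km
  N5: √((0.321·111.32)² + (-1.275·56.47)²) = √(1276.89875 + 5183.89200) = 80.379 km
  → nearest: N3 (69.513 km)
Q at 58.611°N, 18.511°E:
  N2: √((0.227·111.32)² + (1.079·56.47)²) = √(638.55471 + 3712.60260) = 65.963 km
  N3: √((0.886·111.32)² + (-0.510·56.47)²) = √(9727.78222 + 829.42272) = 102.748 km
  N4: √((1.905·111.32)² + (0.696·56.47)²) = √(44971.39457 + 1544.73524) = 215.676 km
  N5: √((1.501·111.32)² + (-0.699·56.47)²) = √(27919.50922 + 1558.08062) = 171.690 km
  → nearest: N2 (65.963 km)
R at 60.323°N, 17.052°E:
  N2: √((-1.485·111.32)² + (2.538·56.47)²) = √(27327.46222 + 20540.86891) = 218.788 km
  N3: √((-0.826·111.32)² + (0.949·56.47)²) = √(8454.86135 + 2871.89132) = 106.427 km
  N4: √((0.193·111.32)² + (2.155·56.47)²) = √(461.59491 + 14809.14974) = 123.575 km
  N5: √((-0.211·111.32)² + (0.760·56.47)²) = √(551.71057 + 1841.88606) = 48.924 km
  → nearest: N5 (48.924 km)
S at 58.781°N, 19.251°E:
  N2: √((0.057·111.32)² + (0.339·56.47)²) = √(40.26207 + 366.46708) = 20.168 km
  N3: √((0.716·111.32)² + (-1.250·56.47)²) = √(6352.90615 + 4982.59516) = 106.468 km
  N4: √((1.735·111.32)² + (-0.044·56.47)²) = √(37303.13686 + 6.17363) = 193.156 km
  N5: √((1.331·111.32)² + (-1.439·56.47)²) = √(21953.43618 + 6603.24123) = 168.987 km
  → nearest: N2 (20.168 km)
T at 60.577°N, 19.395°E:
  N2: √((-1.739·111.32)² + (0.195·56.47)²) = √(37475.33807 + 121.25644) = 193.898 km
  N3: √((-1.080·111.32)² + (-1.394·56.47)²) = √(14454.19490 + 6196.70930) = 143.704 km
  N4: √((-0.061·111.32)² + (-0.188·56.47)²) = √(46.11116 + 112.70710) = 12.602 km
  N5: √((-0.465·111.32)² + (-1.583·56.47)²) = √(2679.49099 + 7990.93145) = 103.298 km
  → nearest: N4 (12.602 km)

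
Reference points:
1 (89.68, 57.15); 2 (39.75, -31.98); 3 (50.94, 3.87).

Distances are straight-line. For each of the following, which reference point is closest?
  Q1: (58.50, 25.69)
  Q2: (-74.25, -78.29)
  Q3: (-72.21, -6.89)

Q1→3; Q2→2; Q3→2

Q1 at (58.50, 25.69):
  1: 44.29
  2: 60.64
  3: 23.09
  → nearest: 3 (23.09)
Q2 at (-74.25, -78.29):
  1: 212.64
  2: 123.05
  3: 149.74
  → nearest: 2 (123.05)
Q3 at (-72.21, -6.89):
  1: 174.10
  2: 114.74
  3: 123.62
  → nearest: 2 (114.74)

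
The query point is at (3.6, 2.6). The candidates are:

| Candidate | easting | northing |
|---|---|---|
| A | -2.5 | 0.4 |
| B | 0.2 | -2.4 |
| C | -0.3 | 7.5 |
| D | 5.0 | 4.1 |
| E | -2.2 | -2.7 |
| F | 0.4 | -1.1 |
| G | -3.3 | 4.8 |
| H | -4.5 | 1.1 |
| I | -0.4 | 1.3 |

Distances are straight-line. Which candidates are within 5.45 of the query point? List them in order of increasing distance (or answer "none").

D, I, F

Distances from (3.6, 2.6):
A: 6.5
B: 6.0
C: 6.3
D: 2.1
E: 7.9
F: 4.9
G: 7.2
H: 8.2
I: 4.2
Threshold 5.45: D (2.1), I (4.2), F (4.9) are within range.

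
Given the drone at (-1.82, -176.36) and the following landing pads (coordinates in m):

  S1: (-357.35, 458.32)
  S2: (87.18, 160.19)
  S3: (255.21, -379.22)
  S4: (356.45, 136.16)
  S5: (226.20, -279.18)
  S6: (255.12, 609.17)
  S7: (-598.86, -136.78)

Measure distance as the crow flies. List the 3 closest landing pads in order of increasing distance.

Distances from (-1.82, -176.36):
S1: √((-355.53)² + (634.68)²) = √(126401.5809 + 402818.7024) = 727.48 m
S2: √((89.00)² + (336.55)²) = √(7921.0000 + 113265.9025) = 348.12 m
S3: √((257.03)² + (-202.86)²) = √(66064.4209 + 41152.1796) = 327.44 m
S4: √((358.27)² + (312.52)²) = √(128357.3929 + 97668.7504) = 475.42 m
S5: √((228.02)² + (-102.82)²) = √(51993.1204 + 10571.9524) = 250.13 m
S6: √((256.94)² + (785.53)²) = √(66018.1636 + 617057.3809) = 826.48 m
S7: √((-597.04)² + (39.58)²) = √(356456.7616 + 1566.5764) = 598.35 m
Sorted: S5 (250.13 m) < S3 (327.44 m) < S2 (348.12 m) < S4 (475.42 m) < S7 (598.35 m) < …

S5, S3, S2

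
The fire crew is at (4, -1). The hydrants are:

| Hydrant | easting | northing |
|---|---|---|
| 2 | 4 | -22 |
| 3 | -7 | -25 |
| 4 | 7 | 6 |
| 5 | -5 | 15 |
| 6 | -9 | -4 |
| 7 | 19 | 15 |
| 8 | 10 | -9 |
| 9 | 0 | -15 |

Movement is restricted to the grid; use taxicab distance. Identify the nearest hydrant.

4

Distances from (4, -1):
2: 21
3: 35
4: 10
5: 25
6: 16
7: 31
8: 14
9: 18
Minimum: 4 at 10.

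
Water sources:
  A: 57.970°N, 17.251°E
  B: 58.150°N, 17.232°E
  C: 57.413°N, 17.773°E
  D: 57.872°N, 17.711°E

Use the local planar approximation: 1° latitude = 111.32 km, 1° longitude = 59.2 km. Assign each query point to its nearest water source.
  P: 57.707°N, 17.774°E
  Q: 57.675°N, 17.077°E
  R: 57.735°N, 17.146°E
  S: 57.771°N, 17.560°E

P→D; Q→A; R→A; S→D

P at 57.707°N, 17.774°E:
  A: √((0.263·111.32)² + (-0.523·59.2)²) = √(857.15210 + 958.62067) = 42.612 km
  B: √((0.443·111.32)² + (-0.542·59.2)²) = √(2431.94555 + 1029.53706) = 58.834 km
  C: √((-0.294·111.32)² + (-0.001·59.2)²) = √(1071.12722 + 0.00350) = 32.728 km
  D: √((0.165·111.32)² + (-0.063·59.2)²) = √(337.37608 + 13.90992) = 18.743 km
  → nearest: D (18.743 km)
Q at 57.675°N, 17.077°E:
  A: √((0.295·111.32)² + (0.174·59.2)²) = √(1078.42619 + 106.10648) = 34.417 km
  B: √((0.475·111.32)² + (0.155·59.2)²) = √(2795.97713 + 84.19898) = 53.667 km
  C: √((-0.262·111.32)² + (0.696·59.2)²) = √(850.64622 + 1697.70369) = 50.481 km
  D: √((0.197·111.32)² + (0.634·59.2)²) = √(480.92665 + 1408.71108) = 43.470 km
  → nearest: A (34.417 km)
R at 57.735°N, 17.146°E:
  A: √((0.235·111.32)² + (0.105·59.2)²) = √(684.35606 + 38.63866) = 26.889 km
  B: √((0.415·111.32)² + (0.086·59.2)²) = √(2134.23672 + 25.92032) = 46.477 km
  C: √((-0.322·111.32)² + (0.627·59.2)²) = √(1284.86689 + 1377.77562) = 51.601 km
  D: √((0.137·111.32)² + (0.565·59.2)²) = √(232.58812 + 1118.76870) = 36.761 km
  → nearest: A (26.889 km)
S at 57.771°N, 17.560°E:
  A: √((0.199·111.32)² + (-0.309·59.2)²) = √(490.74123 + 334.62653) = 28.729 km
  B: √((0.379·111.32)² + (-0.328·59.2)²) = √(1780.01973 + 377.04319) = 46.444 km
  C: √((-0.358·111.32)² + (0.213·59.2)²) = √(1588.22654 + 159.00201) = 41.800 km
  D: √((0.101·111.32)² + (0.151·59.2)²) = √(126.41224 + 79.90930) = 14.364 km
  → nearest: D (14.364 km)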